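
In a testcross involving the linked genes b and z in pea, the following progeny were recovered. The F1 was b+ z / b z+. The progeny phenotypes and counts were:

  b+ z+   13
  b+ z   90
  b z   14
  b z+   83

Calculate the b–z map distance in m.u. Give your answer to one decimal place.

The recombinant classes are b+ z+ and b z: 13 + 14 = 27.
Recombination frequency = 27/200 = 0.1350 ≈ 13.5%, i.e. 13.5 m.u.

13.5 m.u.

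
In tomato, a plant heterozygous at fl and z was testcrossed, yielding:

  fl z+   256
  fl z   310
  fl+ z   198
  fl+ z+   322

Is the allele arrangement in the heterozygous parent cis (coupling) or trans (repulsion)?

cis

The two most frequent classes are fl+ z+ (322) and fl z (310); these are the parental (non-recombinant) types.
So the F1 carried fl+ z+ on one chromosome and fl z on the other — the recessive alleles are on the same chromosome (cis / coupling).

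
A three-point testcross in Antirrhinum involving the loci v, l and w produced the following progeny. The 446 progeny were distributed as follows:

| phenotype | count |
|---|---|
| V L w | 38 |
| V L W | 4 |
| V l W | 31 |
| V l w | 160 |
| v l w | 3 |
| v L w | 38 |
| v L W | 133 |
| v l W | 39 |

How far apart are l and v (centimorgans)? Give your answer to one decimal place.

The two most frequent reciprocal classes, V l w and v L W, are the parental types, so the F1 was V l w / v L W.
The two rarest classes, v l w and V L W, are the double crossovers. Comparing them with the parentals, only the v allele has switched, so v is the middle locus and the order is l – v – w.
Crossovers in the l–v interval produce the single-crossover classes V L w and v l W (38 + 39 = 77) plus the double crossovers (7).
RF(l–v) = (77 + 7) / 446 = 84/446 = 0.1883 → 18.8 centimorgans.

18.8 centimorgans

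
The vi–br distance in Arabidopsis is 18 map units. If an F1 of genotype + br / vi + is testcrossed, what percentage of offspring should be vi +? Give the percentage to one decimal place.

41.0%

A map distance of 18 map units corresponds to a recombination frequency of 0.180.
The F1 is + br / vi +, so vi + is a parental gamete class with expected frequency (1 − r)/2 = 0.820/2 = 0.4100.
That is 0.4100 = 41.0% of the progeny.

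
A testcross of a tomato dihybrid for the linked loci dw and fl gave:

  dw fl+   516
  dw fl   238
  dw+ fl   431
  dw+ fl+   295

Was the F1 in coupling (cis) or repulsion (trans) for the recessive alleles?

trans

The two most frequent classes are dw+ fl (431) and dw fl+ (516); these are the parental (non-recombinant) types.
So the F1 carried dw+ fl on one chromosome and dw fl+ on the other — the recessive alleles are on opposite chromosomes (trans / repulsion).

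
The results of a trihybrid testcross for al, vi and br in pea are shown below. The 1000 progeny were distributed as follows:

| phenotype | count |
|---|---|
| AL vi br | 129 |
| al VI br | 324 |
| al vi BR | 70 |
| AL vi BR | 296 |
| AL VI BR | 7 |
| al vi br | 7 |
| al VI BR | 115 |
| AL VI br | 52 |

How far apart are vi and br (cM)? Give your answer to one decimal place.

The two most frequent reciprocal classes, AL vi BR and al VI br, are the parental types, so the F1 was AL vi BR / al VI br.
The two rarest classes, AL VI BR and al vi br, are the double crossovers. Comparing them with the parentals, only the vi allele has switched, so vi is the middle locus and the order is al – vi – br.
Crossovers in the vi–br interval produce the single-crossover classes AL vi br and al VI BR (129 + 115 = 244) plus the double crossovers (14).
RF(vi–br) = (244 + 14) / 1000 = 258/1000 = 0.2580 → 25.8 cM.

25.8 cM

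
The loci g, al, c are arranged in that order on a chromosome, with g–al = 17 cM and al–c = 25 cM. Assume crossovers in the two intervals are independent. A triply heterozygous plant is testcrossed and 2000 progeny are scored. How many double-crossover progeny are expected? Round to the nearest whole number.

85

Map distances give recombination frequencies of 0.170 and 0.250 for the two intervals.
With no interference, expected double-crossover frequency = 0.170 × 0.250 = 0.04250.
Expected number = 0.04250 × 2000 = 85.00 ≈ 85.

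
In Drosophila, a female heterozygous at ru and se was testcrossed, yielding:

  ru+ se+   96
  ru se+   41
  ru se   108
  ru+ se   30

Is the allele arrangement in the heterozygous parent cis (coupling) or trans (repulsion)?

The two most frequent classes are ru+ se+ (96) and ru se (108); these are the parental (non-recombinant) types.
So the F1 carried ru+ se+ on one chromosome and ru se on the other — the recessive alleles are on the same chromosome (cis / coupling).

cis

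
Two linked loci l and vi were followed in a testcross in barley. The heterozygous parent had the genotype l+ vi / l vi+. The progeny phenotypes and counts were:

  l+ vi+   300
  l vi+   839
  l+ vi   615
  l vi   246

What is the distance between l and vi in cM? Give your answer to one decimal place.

The recombinant classes are l+ vi+ and l vi: 300 + 246 = 546.
Recombination frequency = 546/2000 = 0.2730 ≈ 27.3%, i.e. 27.3 cM.

27.3 cM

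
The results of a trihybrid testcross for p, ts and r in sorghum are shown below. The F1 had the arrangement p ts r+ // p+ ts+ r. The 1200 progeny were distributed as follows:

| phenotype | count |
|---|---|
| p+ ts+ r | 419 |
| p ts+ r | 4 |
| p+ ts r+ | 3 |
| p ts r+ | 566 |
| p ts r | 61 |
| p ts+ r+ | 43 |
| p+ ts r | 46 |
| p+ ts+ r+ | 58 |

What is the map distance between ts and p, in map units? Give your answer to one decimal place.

8.0 map units

The two rarest classes, p+ ts r+ and p ts+ r, are the double crossovers. Comparing them with the parentals, only the p allele has switched, so p is the middle locus and the order is r – p – ts.
Crossovers in the p–ts interval produce the single-crossover classes p ts+ r+ and p+ ts r (43 + 46 = 89) plus the double crossovers (7).
RF(p–ts) = (89 + 7) / 1200 = 96/1200 = 0.0800 → 8.0 map units.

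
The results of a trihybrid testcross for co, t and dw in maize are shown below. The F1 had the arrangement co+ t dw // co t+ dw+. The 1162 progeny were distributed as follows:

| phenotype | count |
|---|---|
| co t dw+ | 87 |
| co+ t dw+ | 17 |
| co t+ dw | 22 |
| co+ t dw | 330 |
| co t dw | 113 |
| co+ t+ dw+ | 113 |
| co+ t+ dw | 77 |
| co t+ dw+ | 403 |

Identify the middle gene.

The two rarest classes, co+ t dw+ and co t+ dw, are the double crossovers. Comparing them with the parentals, only the dw allele has switched, so dw is the middle locus and the order is t – dw – co.

dw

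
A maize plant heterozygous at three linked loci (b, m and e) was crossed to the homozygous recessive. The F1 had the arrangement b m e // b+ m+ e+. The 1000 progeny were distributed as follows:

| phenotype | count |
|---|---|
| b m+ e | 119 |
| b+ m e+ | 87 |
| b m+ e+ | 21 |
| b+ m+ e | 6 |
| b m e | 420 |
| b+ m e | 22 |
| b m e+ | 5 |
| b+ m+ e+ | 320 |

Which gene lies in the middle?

e

The two rarest classes, b m e+ and b+ m+ e, are the double crossovers. Comparing them with the parentals, only the e allele has switched, so e is the middle locus and the order is m – e – b.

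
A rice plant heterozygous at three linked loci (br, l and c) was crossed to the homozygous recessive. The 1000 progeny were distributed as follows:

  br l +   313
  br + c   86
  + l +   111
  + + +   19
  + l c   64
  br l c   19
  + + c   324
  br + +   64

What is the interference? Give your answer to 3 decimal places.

0.026

The two most frequent reciprocal classes, + + c and br l +, are the parental types, so the F1 was + + c / br l +.
The two rarest classes, + + + and br l c, are the double crossovers. Comparing them with the parentals, only the c allele has switched, so c is the middle locus and the order is l – c – br.
l–c: (128 + 38)/1000 = 0.1660; c–br: (197 + 38)/1000 = 0.2350.
Expected DCO frequency = 0.1660 × 0.2350 ≈ 0.03901; observed = 38/1000 ≈ 0.03800.
Coefficient of coincidence = 0.03800/0.03901 ≈ 0.974; interference = 1 − 0.974 = 0.026.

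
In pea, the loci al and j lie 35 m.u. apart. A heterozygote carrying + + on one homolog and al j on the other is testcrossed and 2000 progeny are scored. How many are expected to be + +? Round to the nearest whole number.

650

A map distance of 35 m.u. corresponds to a recombination frequency of 0.350.
The F1 is + + / al j, so + + is a parental gamete class with expected frequency (1 − r)/2 = 0.650/2 = 0.3250.
Expected number = 0.3250 × 2000 = 650.00 ≈ 650.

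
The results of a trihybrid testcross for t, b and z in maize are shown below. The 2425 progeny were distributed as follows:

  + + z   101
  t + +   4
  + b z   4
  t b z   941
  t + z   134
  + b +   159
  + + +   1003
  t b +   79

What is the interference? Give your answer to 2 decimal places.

The two most frequent reciprocal classes, t b z and + + +, are the parental types, so the F1 was t b z / + + +.
The two rarest classes, + b z and t + +, are the double crossovers. Comparing them with the parentals, only the t allele has switched, so t is the middle locus and the order is b – t – z.
b–t: (293 + 8)/2425 = 0.1241; t–z: (180 + 8)/2425 = 0.0775.
Expected DCO frequency = 0.1241 × 0.0775 ≈ 0.00962; observed = 8/2425 ≈ 0.00330.
Coefficient of coincidence = 0.00330/0.00962 ≈ 0.34; interference = 1 − 0.34 = 0.66.

0.66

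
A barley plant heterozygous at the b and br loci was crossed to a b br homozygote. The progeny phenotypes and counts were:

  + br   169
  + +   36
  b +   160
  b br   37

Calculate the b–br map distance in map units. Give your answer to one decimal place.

18.2 map units

The two most frequent classes, + br (169) and b + (160), are the parental types, so the F1 was + br / b +.
The recombinant classes are + + and b br: 36 + 37 = 73.
Recombination frequency = 73/402 = 0.1816 ≈ 18.2%, i.e. 18.2 map units.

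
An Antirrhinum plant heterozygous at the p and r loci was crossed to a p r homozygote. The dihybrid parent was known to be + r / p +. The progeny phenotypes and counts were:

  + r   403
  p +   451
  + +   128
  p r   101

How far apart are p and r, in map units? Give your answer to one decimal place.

21.1 map units

The recombinant classes are + + and p r: 128 + 101 = 229.
Recombination frequency = 229/1083 = 0.2114 ≈ 21.1%, i.e. 21.1 map units.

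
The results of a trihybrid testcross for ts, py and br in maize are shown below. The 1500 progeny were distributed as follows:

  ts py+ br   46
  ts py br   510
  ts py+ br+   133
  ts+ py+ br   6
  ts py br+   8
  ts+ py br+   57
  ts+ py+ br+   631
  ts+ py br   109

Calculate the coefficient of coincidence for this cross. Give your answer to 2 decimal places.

0.70

The two most frequent reciprocal classes, ts py br and ts+ py+ br+, are the parental types, so the F1 was ts py br / ts+ py+ br+.
The two rarest classes, ts py br+ and ts+ py+ br, are the double crossovers. Comparing them with the parentals, only the br allele has switched, so br is the middle locus and the order is py – br – ts.
py–br: (103 + 14)/1500 = 0.0780; br–ts: (242 + 14)/1500 = 0.1707.
Expected DCO frequency = 0.0780 × 0.1707 ≈ 0.01331; observed = 14/1500 ≈ 0.00933.
Coefficient of coincidence = 0.00933/0.01331 ≈ 0.70.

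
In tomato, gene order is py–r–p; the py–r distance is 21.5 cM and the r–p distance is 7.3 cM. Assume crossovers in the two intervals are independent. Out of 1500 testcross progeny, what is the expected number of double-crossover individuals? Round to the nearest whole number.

Map distances give recombination frequencies of 0.215 and 0.073 for the two intervals.
With no interference, expected double-crossover frequency = 0.215 × 0.073 = 0.01569.
Expected number = 0.01569 × 1500 = 23.54 ≈ 24.

24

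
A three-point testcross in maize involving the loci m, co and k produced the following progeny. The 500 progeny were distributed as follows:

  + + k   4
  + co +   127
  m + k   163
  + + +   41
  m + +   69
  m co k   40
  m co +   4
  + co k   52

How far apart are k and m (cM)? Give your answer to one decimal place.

The two most frequent reciprocal classes, + co + and m + k, are the parental types, so the F1 was + co + / m + k.
The two rarest classes, m co + and + + k, are the double crossovers. Comparing them with the parentals, only the m allele has switched, so m is the middle locus and the order is k – m – co.
Crossovers in the k–m interval produce the single-crossover classes + co k and m + + (52 + 69 = 121) plus the double crossovers (8).
RF(k–m) = (121 + 8) / 500 = 129/500 = 0.2580 → 25.8 cM.

25.8 cM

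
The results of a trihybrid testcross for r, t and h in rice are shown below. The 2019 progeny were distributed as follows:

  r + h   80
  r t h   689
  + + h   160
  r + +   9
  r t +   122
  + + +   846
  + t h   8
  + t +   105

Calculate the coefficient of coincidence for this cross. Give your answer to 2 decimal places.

0.57

The two most frequent reciprocal classes, r t h and + + +, are the parental types, so the F1 was r t h / + + +.
The two rarest classes, + t h and r + +, are the double crossovers. Comparing them with the parentals, only the r allele has switched, so r is the middle locus and the order is h – r – t.
h–r: (282 + 17)/2019 = 0.1481; r–t: (185 + 17)/2019 = 0.1000.
Expected DCO frequency = 0.1481 × 0.1000 ≈ 0.01481; observed = 17/2019 ≈ 0.00842.
Coefficient of coincidence = 0.00842/0.01481 ≈ 0.57.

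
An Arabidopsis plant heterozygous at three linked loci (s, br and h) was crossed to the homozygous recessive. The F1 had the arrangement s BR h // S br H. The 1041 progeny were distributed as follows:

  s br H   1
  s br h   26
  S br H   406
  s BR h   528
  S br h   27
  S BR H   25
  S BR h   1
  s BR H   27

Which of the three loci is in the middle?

s

The two rarest classes, S BR h and s br H, are the double crossovers. Comparing them with the parentals, only the s allele has switched, so s is the middle locus and the order is h – s – br.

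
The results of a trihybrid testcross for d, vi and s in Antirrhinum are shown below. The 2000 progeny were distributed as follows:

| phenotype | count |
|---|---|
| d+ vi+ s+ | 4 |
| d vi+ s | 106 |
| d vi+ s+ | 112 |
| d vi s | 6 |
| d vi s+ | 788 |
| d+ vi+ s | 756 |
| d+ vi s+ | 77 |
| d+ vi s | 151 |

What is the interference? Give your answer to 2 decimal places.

The two most frequent reciprocal classes, d+ vi+ s and d vi s+, are the parental types, so the F1 was d+ vi+ s / d vi s+.
The two rarest classes, d+ vi+ s+ and d vi s, are the double crossovers. Comparing them with the parentals, only the s allele has switched, so s is the middle locus and the order is vi – s – d.
vi–s: (263 + 10)/2000 = 0.1365; s–d: (183 + 10)/2000 = 0.0965.
Expected DCO frequency = 0.1365 × 0.0965 ≈ 0.01317; observed = 10/2000 ≈ 0.00500.
Coefficient of coincidence = 0.00500/0.01317 ≈ 0.38; interference = 1 − 0.38 = 0.62.

0.62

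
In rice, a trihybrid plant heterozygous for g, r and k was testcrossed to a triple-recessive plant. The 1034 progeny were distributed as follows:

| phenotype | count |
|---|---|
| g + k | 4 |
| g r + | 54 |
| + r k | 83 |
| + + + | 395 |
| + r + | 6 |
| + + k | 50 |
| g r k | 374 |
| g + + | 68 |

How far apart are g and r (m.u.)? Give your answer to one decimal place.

15.6 m.u.

The two most frequent reciprocal classes, + + + and g r k, are the parental types, so the F1 was + + + / g r k.
The two rarest classes, + r + and g + k, are the double crossovers. Comparing them with the parentals, only the r allele has switched, so r is the middle locus and the order is k – r – g.
Crossovers in the r–g interval produce the single-crossover classes g + + and + r k (68 + 83 = 151) plus the double crossovers (10).
RF(r–g) = (151 + 10) / 1034 = 161/1034 = 0.1557 → 15.6 m.u.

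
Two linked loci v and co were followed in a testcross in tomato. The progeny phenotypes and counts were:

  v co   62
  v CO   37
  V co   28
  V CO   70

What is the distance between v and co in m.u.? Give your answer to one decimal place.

33.0 m.u.

The two most frequent classes, V CO (70) and v co (62), are the parental types, so the F1 was V CO / v co.
The recombinant classes are V co and v CO: 28 + 37 = 65.
Recombination frequency = 65/197 = 0.3299 ≈ 33.0%, i.e. 33.0 m.u.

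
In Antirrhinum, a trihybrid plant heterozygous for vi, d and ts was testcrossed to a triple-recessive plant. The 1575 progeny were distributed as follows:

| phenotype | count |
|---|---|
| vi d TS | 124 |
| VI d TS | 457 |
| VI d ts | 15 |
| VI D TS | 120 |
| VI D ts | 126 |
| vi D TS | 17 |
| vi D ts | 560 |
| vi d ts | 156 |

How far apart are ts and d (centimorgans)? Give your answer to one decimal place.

The two most frequent reciprocal classes, VI d TS and vi D ts, are the parental types, so the F1 was VI d TS / vi D ts.
The two rarest classes, VI d ts and vi D TS, are the double crossovers. Comparing them with the parentals, only the ts allele has switched, so ts is the middle locus and the order is vi – ts – d.
Crossovers in the ts–d interval produce the single-crossover classes VI D TS and vi d ts (120 + 156 = 276) plus the double crossovers (32).
RF(ts–d) = (276 + 32) / 1575 = 308/1575 = 0.1956 → 19.6 centimorgans.

19.6 centimorgans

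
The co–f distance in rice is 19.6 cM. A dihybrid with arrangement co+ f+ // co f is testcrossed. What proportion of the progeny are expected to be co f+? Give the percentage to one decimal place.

9.8%

A map distance of 19.6 cM corresponds to a recombination frequency of 0.196.
The F1 is co+ f+ / co f, so co f+ is a recombinant gamete class with expected frequency r/2 = 0.196/2 = 0.0980.
That is 0.0980 = 9.8% of the progeny.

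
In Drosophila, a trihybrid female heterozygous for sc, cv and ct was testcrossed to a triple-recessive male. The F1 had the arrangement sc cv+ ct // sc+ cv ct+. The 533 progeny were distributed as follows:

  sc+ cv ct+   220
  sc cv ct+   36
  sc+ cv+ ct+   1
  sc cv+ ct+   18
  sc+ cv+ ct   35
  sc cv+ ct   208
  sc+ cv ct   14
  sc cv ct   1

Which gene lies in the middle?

The two rarest classes, sc cv ct and sc+ cv+ ct+, are the double crossovers. Comparing them with the parentals, only the cv allele has switched, so cv is the middle locus and the order is sc – cv – ct.

cv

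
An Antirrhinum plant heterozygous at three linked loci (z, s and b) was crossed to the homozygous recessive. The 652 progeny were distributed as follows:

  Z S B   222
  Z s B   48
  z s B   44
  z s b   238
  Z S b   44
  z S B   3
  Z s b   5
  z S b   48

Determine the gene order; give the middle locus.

z

The two most frequent reciprocal classes, Z S B and z s b, are the parental types, so the F1 was Z S B / z s b.
The two rarest classes, z S B and Z s b, are the double crossovers. Comparing them with the parentals, only the z allele has switched, so z is the middle locus and the order is b – z – s.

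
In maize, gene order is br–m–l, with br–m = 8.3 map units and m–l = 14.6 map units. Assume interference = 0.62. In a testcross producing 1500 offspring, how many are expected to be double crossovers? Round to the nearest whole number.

Map distances give recombination frequencies of 0.083 and 0.146 for the two intervals.
With interference 0.62 (so coincidence = 0.38), expected double-crossover frequency = 0.083 × 0.146 × 0.38 = 0.00460.
Expected number = 0.00460 × 1500 = 6.91 ≈ 7.

7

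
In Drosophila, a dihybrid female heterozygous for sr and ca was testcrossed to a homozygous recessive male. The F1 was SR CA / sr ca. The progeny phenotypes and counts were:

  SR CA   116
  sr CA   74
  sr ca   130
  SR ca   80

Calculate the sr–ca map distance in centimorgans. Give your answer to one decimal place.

38.5 centimorgans

The recombinant classes are SR ca and sr CA: 80 + 74 = 154.
Recombination frequency = 154/400 = 0.3850 ≈ 38.5%, i.e. 38.5 centimorgans.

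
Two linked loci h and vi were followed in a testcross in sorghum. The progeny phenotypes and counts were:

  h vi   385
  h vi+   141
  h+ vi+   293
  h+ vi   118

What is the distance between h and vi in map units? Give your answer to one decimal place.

The two most frequent classes, h+ vi+ (293) and h vi (385), are the parental types, so the F1 was h+ vi+ / h vi.
The recombinant classes are h+ vi and h vi+: 118 + 141 = 259.
Recombination frequency = 259/937 = 0.2764 ≈ 27.6%, i.e. 27.6 map units.

27.6 map units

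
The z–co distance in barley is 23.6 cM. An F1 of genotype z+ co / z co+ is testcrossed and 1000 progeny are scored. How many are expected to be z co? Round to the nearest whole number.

A map distance of 23.6 cM corresponds to a recombination frequency of 0.236.
The F1 is z+ co / z co+, so z co is a recombinant gamete class with expected frequency r/2 = 0.236/2 = 0.1180.
Expected number = 0.1180 × 1000 = 118.00 ≈ 118.

118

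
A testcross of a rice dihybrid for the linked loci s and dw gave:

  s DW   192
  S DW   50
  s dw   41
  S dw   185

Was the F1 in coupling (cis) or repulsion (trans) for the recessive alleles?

trans

The two most frequent classes are S dw (185) and s DW (192); these are the parental (non-recombinant) types.
So the F1 carried S dw on one chromosome and s DW on the other — the recessive alleles are on opposite chromosomes (trans / repulsion).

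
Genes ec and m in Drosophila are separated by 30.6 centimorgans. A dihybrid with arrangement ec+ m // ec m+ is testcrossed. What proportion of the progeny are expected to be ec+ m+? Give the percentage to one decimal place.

15.3%

A map distance of 30.6 centimorgans corresponds to a recombination frequency of 0.306.
The F1 is ec+ m / ec m+, so ec+ m+ is a recombinant gamete class with expected frequency r/2 = 0.306/2 = 0.1530.
That is 0.1530 = 15.3% of the progeny.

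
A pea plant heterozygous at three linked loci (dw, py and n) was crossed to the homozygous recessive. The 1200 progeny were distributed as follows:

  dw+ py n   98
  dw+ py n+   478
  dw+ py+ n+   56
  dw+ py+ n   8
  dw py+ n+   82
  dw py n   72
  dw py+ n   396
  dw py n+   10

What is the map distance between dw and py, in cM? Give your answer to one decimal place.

The two most frequent reciprocal classes, dw py+ n and dw+ py n+, are the parental types, so the F1 was dw py+ n / dw+ py n+.
The two rarest classes, dw+ py+ n and dw py n+, are the double crossovers. Comparing them with the parentals, only the dw allele has switched, so dw is the middle locus and the order is py – dw – n.
Crossovers in the py–dw interval produce the single-crossover classes dw py n and dw+ py+ n+ (72 + 56 = 128) plus the double crossovers (18).
RF(py–dw) = (128 + 18) / 1200 = 146/1200 = 0.1217 → 12.2 cM.

12.2 cM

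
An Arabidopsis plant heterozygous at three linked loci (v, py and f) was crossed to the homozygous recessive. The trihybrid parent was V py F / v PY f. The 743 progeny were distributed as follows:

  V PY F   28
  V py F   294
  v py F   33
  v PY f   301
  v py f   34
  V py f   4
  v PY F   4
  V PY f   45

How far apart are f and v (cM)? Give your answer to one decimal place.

11.6 cM

The two rarest classes, V py f and v PY F, are the double crossovers. Comparing them with the parentals, only the f allele has switched, so f is the middle locus and the order is py – f – v.
Crossovers in the f–v interval produce the single-crossover classes v py F and V PY f (33 + 45 = 78) plus the double crossovers (8).
RF(f–v) = (78 + 8) / 743 = 86/743 = 0.1157 → 11.6 cM.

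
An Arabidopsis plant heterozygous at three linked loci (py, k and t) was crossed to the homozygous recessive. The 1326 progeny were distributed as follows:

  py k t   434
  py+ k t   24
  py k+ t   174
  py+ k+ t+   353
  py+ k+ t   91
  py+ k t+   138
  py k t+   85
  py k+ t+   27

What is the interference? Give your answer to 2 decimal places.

The two most frequent reciprocal classes, py k t and py+ k+ t+, are the parental types, so the F1 was py k t / py+ k+ t+.
The two rarest classes, py+ k t and py k+ t+, are the double crossovers. Comparing them with the parentals, only the py allele has switched, so py is the middle locus and the order is k – py – t.
k–py: (312 + 51)/1326 = 0.2738; py–t: (176 + 51)/1326 = 0.1712.
Expected DCO frequency = 0.2738 × 0.1712 ≈ 0.04687; observed = 51/1326 ≈ 0.03846.
Coefficient of coincidence = 0.03846/0.04687 ≈ 0.82; interference = 1 − 0.82 = 0.18.

0.18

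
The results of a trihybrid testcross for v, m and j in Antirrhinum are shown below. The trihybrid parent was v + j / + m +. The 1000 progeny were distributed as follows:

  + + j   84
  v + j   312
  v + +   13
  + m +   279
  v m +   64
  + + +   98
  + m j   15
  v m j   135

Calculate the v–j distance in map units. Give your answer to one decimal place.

17.6 map units

The two rarest classes, v + + and + m j, are the double crossovers. Comparing them with the parentals, only the j allele has switched, so j is the middle locus and the order is v – j – m.
Crossovers in the v–j interval produce the single-crossover classes + + j and v m + (84 + 64 = 148) plus the double crossovers (28).
RF(v–j) = (148 + 28) / 1000 = 176/1000 = 0.1760 → 17.6 map units.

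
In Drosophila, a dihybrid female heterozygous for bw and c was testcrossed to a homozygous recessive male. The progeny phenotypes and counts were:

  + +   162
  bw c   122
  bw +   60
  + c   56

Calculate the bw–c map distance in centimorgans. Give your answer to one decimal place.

29.0 centimorgans

The two most frequent classes, + + (162) and bw c (122), are the parental types, so the F1 was + + / bw c.
The recombinant classes are + c and bw +: 56 + 60 = 116.
Recombination frequency = 116/400 = 0.2900 ≈ 29.0%, i.e. 29.0 centimorgans.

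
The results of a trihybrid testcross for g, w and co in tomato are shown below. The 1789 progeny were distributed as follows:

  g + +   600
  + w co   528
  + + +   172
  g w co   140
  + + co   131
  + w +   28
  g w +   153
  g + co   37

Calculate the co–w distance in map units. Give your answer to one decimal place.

The two most frequent reciprocal classes, + w co and g + +, are the parental types, so the F1 was + w co / g + +.
The two rarest classes, + w + and g + co, are the double crossovers. Comparing them with the parentals, only the co allele has switched, so co is the middle locus and the order is g – co – w.
Crossovers in the co–w interval produce the single-crossover classes + + co and g w + (131 + 153 = 284) plus the double crossovers (65).
RF(co–w) = (284 + 65) / 1789 = 349/1789 = 0.1951 → 19.5 map units.

19.5 map units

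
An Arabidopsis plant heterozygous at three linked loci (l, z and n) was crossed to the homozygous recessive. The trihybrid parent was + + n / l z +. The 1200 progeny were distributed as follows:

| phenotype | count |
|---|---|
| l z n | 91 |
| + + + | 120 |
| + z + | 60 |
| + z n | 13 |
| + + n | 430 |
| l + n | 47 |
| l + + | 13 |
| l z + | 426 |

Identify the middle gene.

z

The two rarest classes, + z n and l + +, are the double crossovers. Comparing them with the parentals, only the z allele has switched, so z is the middle locus and the order is n – z – l.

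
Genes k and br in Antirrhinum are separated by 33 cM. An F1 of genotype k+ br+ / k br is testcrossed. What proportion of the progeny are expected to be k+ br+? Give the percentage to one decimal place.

33.5%

A map distance of 33 cM corresponds to a recombination frequency of 0.330.
The F1 is k+ br+ / k br, so k+ br+ is a parental gamete class with expected frequency (1 − r)/2 = 0.670/2 = 0.3350.
That is 0.3350 = 33.5% of the progeny.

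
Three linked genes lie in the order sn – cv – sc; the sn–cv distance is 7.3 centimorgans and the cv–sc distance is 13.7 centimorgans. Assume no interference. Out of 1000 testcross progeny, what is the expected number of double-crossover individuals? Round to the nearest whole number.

Map distances give recombination frequencies of 0.073 and 0.137 for the two intervals.
With no interference, expected double-crossover frequency = 0.073 × 0.137 = 0.01000.
Expected number = 0.01000 × 1000 = 10.00 ≈ 10.

10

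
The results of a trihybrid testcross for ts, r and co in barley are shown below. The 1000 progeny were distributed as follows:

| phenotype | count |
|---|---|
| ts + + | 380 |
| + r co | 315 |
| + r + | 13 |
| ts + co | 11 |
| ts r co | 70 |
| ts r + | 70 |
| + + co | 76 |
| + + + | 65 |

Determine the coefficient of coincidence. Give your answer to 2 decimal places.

The two most frequent reciprocal classes, ts + + and + r co, are the parental types, so the F1 was ts + + / + r co.
The two rarest classes, ts + co and + r +, are the double crossovers. Comparing them with the parentals, only the co allele has switched, so co is the middle locus and the order is r – co – ts.
r–co: (146 + 24)/1000 = 0.1700; co–ts: (135 + 24)/1000 = 0.1590.
Expected DCO frequency = 0.1700 × 0.1590 ≈ 0.02703; observed = 24/1000 ≈ 0.02400.
Coefficient of coincidence = 0.02400/0.02703 ≈ 0.89.

0.89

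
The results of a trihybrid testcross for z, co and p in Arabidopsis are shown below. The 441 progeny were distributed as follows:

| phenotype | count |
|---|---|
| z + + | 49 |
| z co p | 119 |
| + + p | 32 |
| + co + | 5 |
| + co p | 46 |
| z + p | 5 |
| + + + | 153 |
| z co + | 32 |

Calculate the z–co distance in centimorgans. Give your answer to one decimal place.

23.8 centimorgans

The two most frequent reciprocal classes, + + + and z co p, are the parental types, so the F1 was + + + / z co p.
The two rarest classes, + co + and z + p, are the double crossovers. Comparing them with the parentals, only the co allele has switched, so co is the middle locus and the order is z – co – p.
Crossovers in the z–co interval produce the single-crossover classes z + + and + co p (49 + 46 = 95) plus the double crossovers (10).
RF(z–co) = (95 + 10) / 441 = 105/441 = 0.2381 → 23.8 centimorgans.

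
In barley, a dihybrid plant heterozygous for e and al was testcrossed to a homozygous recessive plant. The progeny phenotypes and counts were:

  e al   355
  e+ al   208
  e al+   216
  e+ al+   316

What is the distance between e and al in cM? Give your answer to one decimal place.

The two most frequent classes, e+ al+ (316) and e al (355), are the parental types, so the F1 was e+ al+ / e al.
The recombinant classes are e+ al and e al+: 208 + 216 = 424.
Recombination frequency = 424/1095 = 0.3872 ≈ 38.7%, i.e. 38.7 cM.

38.7 cM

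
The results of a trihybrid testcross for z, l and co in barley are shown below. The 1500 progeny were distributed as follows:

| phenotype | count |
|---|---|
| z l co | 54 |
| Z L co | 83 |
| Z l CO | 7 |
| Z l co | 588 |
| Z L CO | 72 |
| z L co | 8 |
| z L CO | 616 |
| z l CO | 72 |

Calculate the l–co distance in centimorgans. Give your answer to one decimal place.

11.3 centimorgans

The two most frequent reciprocal classes, z L CO and Z l co, are the parental types, so the F1 was z L CO / Z l co.
The two rarest classes, z L co and Z l CO, are the double crossovers. Comparing them with the parentals, only the co allele has switched, so co is the middle locus and the order is z – co – l.
Crossovers in the co–l interval produce the single-crossover classes z l CO and Z L co (72 + 83 = 155) plus the double crossovers (15).
RF(co–l) = (155 + 15) / 1500 = 170/1500 = 0.1133 → 11.3 centimorgans.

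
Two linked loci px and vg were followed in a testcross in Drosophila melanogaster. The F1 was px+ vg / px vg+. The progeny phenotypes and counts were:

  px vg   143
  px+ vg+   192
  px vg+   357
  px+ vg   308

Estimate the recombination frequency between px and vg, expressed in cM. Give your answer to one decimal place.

33.5 cM

The recombinant classes are px+ vg+ and px vg: 192 + 143 = 335.
Recombination frequency = 335/1000 = 0.3350 ≈ 33.5%, i.e. 33.5 cM.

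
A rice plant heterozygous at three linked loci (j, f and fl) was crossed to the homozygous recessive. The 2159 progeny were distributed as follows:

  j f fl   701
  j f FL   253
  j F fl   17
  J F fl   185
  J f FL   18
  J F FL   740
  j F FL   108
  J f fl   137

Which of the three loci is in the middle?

f

The two most frequent reciprocal classes, J F FL and j f fl, are the parental types, so the F1 was J F FL / j f fl.
The two rarest classes, J f FL and j F fl, are the double crossovers. Comparing them with the parentals, only the f allele has switched, so f is the middle locus and the order is j – f – fl.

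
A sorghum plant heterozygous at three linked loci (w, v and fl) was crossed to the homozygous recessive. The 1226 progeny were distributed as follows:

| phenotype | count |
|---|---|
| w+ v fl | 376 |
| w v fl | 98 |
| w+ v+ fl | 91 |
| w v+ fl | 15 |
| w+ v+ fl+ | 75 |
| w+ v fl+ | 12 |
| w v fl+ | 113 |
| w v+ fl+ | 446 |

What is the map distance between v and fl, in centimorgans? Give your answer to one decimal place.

18.8 centimorgans

The two most frequent reciprocal classes, w v+ fl+ and w+ v fl, are the parental types, so the F1 was w v+ fl+ / w+ v fl.
The two rarest classes, w v+ fl and w+ v fl+, are the double crossovers. Comparing them with the parentals, only the fl allele has switched, so fl is the middle locus and the order is w – fl – v.
Crossovers in the fl–v interval produce the single-crossover classes w v fl+ and w+ v+ fl (113 + 91 = 204) plus the double crossovers (27).
RF(fl–v) = (204 + 27) / 1226 = 231/1226 = 0.1884 → 18.8 centimorgans.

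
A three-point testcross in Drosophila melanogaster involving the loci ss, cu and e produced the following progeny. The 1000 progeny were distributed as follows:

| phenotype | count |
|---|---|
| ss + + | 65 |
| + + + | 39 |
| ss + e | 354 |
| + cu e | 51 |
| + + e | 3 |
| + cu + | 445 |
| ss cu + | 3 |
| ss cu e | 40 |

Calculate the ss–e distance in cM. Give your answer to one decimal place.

The two most frequent reciprocal classes, ss + e and + cu +, are the parental types, so the F1 was ss + e / + cu +.
The two rarest classes, + + e and ss cu +, are the double crossovers. Comparing them with the parentals, only the ss allele has switched, so ss is the middle locus and the order is e – ss – cu.
Crossovers in the e–ss interval produce the single-crossover classes ss + + and + cu e (65 + 51 = 116) plus the double crossovers (6).
RF(e–ss) = (116 + 6) / 1000 = 122/1000 = 0.1220 → 12.2 cM.

12.2 cM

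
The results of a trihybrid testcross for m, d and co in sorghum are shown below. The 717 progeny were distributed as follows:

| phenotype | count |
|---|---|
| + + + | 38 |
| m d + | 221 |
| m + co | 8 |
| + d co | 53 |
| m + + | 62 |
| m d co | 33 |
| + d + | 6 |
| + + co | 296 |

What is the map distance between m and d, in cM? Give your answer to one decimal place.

18.0 cM

The two most frequent reciprocal classes, m d + and + + co, are the parental types, so the F1 was m d + / + + co.
The two rarest classes, + d + and m + co, are the double crossovers. Comparing them with the parentals, only the m allele has switched, so m is the middle locus and the order is co – m – d.
Crossovers in the m–d interval produce the single-crossover classes m + + and + d co (62 + 53 = 115) plus the double crossovers (14).
RF(m–d) = (115 + 14) / 717 = 129/717 = 0.1799 → 18.0 cM.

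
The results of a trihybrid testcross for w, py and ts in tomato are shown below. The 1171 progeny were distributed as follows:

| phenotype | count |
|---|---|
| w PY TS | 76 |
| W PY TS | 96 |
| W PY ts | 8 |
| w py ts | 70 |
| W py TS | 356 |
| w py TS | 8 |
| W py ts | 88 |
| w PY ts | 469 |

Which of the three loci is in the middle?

w

The two most frequent reciprocal classes, w PY ts and W py TS, are the parental types, so the F1 was w PY ts / W py TS.
The two rarest classes, W PY ts and w py TS, are the double crossovers. Comparing them with the parentals, only the w allele has switched, so w is the middle locus and the order is ts – w – py.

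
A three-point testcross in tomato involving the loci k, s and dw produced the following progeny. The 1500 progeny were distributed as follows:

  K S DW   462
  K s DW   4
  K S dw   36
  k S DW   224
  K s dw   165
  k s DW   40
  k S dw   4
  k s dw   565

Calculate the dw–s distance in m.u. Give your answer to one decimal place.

The two most frequent reciprocal classes, k s dw and K S DW, are the parental types, so the F1 was k s dw / K S DW.
The two rarest classes, k S dw and K s DW, are the double crossovers. Comparing them with the parentals, only the s allele has switched, so s is the middle locus and the order is k – s – dw.
Crossovers in the s–dw interval produce the single-crossover classes k s DW and K S dw (40 + 36 = 76) plus the double crossovers (8).
RF(s–dw) = (76 + 8) / 1500 = 84/1500 = 0.0560 → 5.6 m.u.

5.6 m.u.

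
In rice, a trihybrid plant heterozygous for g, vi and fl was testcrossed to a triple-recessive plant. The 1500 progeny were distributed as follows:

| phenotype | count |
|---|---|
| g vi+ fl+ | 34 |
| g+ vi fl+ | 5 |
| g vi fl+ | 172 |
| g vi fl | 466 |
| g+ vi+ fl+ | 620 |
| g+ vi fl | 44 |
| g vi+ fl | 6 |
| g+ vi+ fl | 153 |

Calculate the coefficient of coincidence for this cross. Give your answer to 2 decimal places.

0.55

The two most frequent reciprocal classes, g vi fl and g+ vi+ fl+, are the parental types, so the F1 was g vi fl / g+ vi+ fl+.
The two rarest classes, g vi+ fl and g+ vi fl+, are the double crossovers. Comparing them with the parentals, only the vi allele has switched, so vi is the middle locus and the order is g – vi – fl.
g–vi: (78 + 11)/1500 = 0.0593; vi–fl: (325 + 11)/1500 = 0.2240.
Expected DCO frequency = 0.0593 × 0.2240 ≈ 0.01328; observed = 11/1500 ≈ 0.00733.
Coefficient of coincidence = 0.00733/0.01328 ≈ 0.55.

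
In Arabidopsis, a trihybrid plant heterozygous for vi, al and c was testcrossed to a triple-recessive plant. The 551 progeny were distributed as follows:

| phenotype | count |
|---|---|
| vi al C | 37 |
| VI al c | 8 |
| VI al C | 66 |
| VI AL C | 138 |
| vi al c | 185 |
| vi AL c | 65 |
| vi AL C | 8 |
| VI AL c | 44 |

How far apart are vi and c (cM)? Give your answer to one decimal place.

The two most frequent reciprocal classes, vi al c and VI AL C, are the parental types, so the F1 was vi al c / VI AL C.
The two rarest classes, VI al c and vi AL C, are the double crossovers. Comparing them with the parentals, only the vi allele has switched, so vi is the middle locus and the order is c – vi – al.
Crossovers in the c–vi interval produce the single-crossover classes vi al C and VI AL c (37 + 44 = 81) plus the double crossovers (16).
RF(c–vi) = (81 + 16) / 551 = 97/551 = 0.1760 → 17.6 cM.

17.6 cM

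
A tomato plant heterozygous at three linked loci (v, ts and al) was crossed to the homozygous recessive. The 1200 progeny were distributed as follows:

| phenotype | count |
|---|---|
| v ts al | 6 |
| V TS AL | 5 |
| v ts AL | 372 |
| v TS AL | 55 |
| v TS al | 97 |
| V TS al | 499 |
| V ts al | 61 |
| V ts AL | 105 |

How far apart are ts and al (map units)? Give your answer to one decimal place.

10.6 map units

The two most frequent reciprocal classes, v ts AL and V TS al, are the parental types, so the F1 was v ts AL / V TS al.
The two rarest classes, v ts al and V TS AL, are the double crossovers. Comparing them with the parentals, only the al allele has switched, so al is the middle locus and the order is v – al – ts.
Crossovers in the al–ts interval produce the single-crossover classes v TS AL and V ts al (55 + 61 = 116) plus the double crossovers (11).
RF(al–ts) = (116 + 11) / 1200 = 127/1200 = 0.1058 → 10.6 map units.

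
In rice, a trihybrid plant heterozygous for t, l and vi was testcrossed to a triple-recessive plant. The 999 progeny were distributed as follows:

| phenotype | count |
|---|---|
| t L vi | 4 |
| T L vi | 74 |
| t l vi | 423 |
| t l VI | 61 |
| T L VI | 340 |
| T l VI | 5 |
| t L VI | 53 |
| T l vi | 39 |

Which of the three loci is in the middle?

l

The two most frequent reciprocal classes, T L VI and t l vi, are the parental types, so the F1 was T L VI / t l vi.
The two rarest classes, T l VI and t L vi, are the double crossovers. Comparing them with the parentals, only the l allele has switched, so l is the middle locus and the order is vi – l – t.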